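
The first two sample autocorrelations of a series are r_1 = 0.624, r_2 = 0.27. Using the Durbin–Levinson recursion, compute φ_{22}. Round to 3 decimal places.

-0.195

φ_{22} = (r_2 − r_1²) / (1 − r_1²)
r_1² = (0.624)² = 0.389376
Numerator = 0.27 − 0.3894 = -0.1194; denominator = 1 − 0.3894 = 0.6106
φ_{22} = -0.1194 / 0.6106 = -0.195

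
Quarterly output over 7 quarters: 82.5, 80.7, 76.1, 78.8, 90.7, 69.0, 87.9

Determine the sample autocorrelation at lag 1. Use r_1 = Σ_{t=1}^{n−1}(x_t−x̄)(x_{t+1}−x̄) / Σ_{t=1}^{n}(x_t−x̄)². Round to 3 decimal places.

Mean x̄ = (82.5 + 80.7 + 76.1 + 78.8 + 90.7 + 69.0 + 87.9)/7 = 80.8143
Σ(x_t−x̄)(x_{t+1}−x̄) = (-0.1927) + (0.5388) + (9.4959) + (-19.9127) + (-116.7927) + (-83.7127) = -210.5759
Denominator Σ(x_t−x̄)² = 316.6486
r_1 = -210.5759 / 316.6486 = -0.665

-0.665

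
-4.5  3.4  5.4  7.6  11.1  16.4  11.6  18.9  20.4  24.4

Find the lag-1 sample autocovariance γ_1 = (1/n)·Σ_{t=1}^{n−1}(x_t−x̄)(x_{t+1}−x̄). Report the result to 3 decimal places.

Mean x̄ = (-4.5 + 3.4 + 5.4 + 7.6 + 11.1 + 16.4 + 11.6 + 18.9 + 20.4 + 24.4)/10 = 11.4700
Σ_{t=1}^{9}(x_t−x̄)(x_{t+1}−x̄) = 384.3831
γ_1 = 384.3831 / 10 = 38.438

38.438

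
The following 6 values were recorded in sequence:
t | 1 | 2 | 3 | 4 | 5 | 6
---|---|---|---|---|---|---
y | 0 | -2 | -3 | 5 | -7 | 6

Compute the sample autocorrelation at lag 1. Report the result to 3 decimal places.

-0.710

Mean ȳ = (0 − 2 − 3 + 5 − 7 + 6)/6 = -0.1667
Deviations from mean: 0.1667, -1.8333, -2.8333, 5.1667, -6.8333, 6.1667
Σ(y_t−ȳ)(y_{t+1}−ȳ) = (-0.3056) + (5.1944) + (-14.6389) + (-35.3056) + (-42.1389) = -87.1944
Denominator Σ(y_t−ȳ)² = 122.8333
r_1 = -87.1944 / 122.8333 = -0.710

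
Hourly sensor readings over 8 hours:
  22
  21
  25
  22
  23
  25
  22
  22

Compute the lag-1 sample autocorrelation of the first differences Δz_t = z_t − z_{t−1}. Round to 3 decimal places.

First differences Δz: -1, 4, -3, 1, 2, -3, 0
Mean of differences = 0.0000
Numerator Σ(Δz_t−Δz̄)(Δz_{t+1}−Δz̄) = -23.0000
Denominator Σ(Δz_t−Δz̄)² = 40.0000
r_1(Δz) = -23.0000 / 40.0000 = -0.575

-0.575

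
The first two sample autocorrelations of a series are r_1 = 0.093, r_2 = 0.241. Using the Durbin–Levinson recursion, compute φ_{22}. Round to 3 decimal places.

φ_{22} = (r_2 − r_1²) / (1 − r_1²)
r_1² = (0.093)² = 0.008649
Numerator = 0.241 − 0.0086 = 0.2324; denominator = 1 − 0.0086 = 0.9914
φ_{22} = 0.2324 / 0.9914 = 0.234

0.234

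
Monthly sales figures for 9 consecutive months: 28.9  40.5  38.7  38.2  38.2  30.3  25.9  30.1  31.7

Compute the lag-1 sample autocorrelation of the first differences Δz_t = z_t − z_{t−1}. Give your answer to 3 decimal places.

First differences Δz: 11.6, -1.8, -0.5, 0.0, -7.9, -4.4, 4.2, 1.6
Mean of differences = 0.3500
Numerator Σ(Δz_t−Δz̄)(Δz_{t+1}−Δz̄) = 6.5375
Denominator Σ(Δz_t−Δz̄)² = 239.0400
r_1(Δz) = 6.5375 / 239.0400 = 0.027

0.027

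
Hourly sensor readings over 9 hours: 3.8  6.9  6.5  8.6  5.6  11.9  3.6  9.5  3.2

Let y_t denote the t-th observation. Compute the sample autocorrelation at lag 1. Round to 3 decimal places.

Mean ȳ = (3.8 + 6.9 + 6.5 + 8.6 + 5.6 + 11.9 + 3.6 + 9.5 + 3.2)/9 = 6.6222
Numerator Σ_{t=1}^{8}(y_t−ȳ)(y_{t+1}−ȳ) = -42.9727
Denominator Σ(y_t−ȳ)² = 69.9956
r_1 = -42.9727 / 69.9956 = -0.614

-0.614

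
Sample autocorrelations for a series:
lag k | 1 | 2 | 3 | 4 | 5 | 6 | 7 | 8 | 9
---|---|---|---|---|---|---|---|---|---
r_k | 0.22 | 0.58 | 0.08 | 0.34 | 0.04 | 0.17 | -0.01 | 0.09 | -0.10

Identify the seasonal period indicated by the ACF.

2

The largest autocorrelation is r_2 = 0.58, with a weaker echo at lag 4 (0.34); the remaining lags stay at or below 0.22.
The dominant spike at lag 2 indicates a seasonal period of 2.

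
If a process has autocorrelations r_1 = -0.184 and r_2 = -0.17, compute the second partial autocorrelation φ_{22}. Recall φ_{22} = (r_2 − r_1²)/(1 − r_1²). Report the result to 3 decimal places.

-0.211

φ_{22} = (r_2 − r_1²) / (1 − r_1²)
r_1² = (-0.184)² = 0.033856
Numerator = -0.17 − 0.0339 = -0.2039; denominator = 1 − 0.0339 = 0.9661
φ_{22} = -0.2039 / 0.9661 = -0.211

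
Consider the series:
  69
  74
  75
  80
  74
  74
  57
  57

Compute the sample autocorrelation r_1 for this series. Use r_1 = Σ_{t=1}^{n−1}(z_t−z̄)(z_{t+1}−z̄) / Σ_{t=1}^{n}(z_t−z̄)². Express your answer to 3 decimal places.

0.467

Mean z̄ = (69 + 74 + 75 + 80 + 74 + 74 + 57 + 57)/8 = 70.0000
Deviations from mean: -1.0000, 4.0000, 5.0000, 10.0000, 4.0000, 4.0000, -13.0000, -13.0000
Σ(z_t−z̄)(z_{t+1}−z̄) = (-4.0000) + (20.0000) + (50.0000) + (40.0000) + (16.0000) + (-52.0000) + (169.0000) = 239.0000
Denominator Σ(z_t−z̄)² = 512.0000
r_1 = 239.0000 / 512.0000 = 0.467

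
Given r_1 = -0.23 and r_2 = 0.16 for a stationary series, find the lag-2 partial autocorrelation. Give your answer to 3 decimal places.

0.113

φ_{22} = (r_2 − r_1²) / (1 − r_1²)
r_1² = (-0.23)² = 0.0529
Numerator = 0.16 − 0.0529 = 0.1071; denominator = 1 − 0.0529 = 0.9471
φ_{22} = 0.1071 / 0.9471 = 0.113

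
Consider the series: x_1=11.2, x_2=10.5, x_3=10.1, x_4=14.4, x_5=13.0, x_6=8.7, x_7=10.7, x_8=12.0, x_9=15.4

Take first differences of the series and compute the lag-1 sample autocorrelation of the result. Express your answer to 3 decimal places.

-0.075

First differences Δx: -0.7, -0.4, 4.3, -1.4, -4.3, 2.0, 1.3, 3.4
Mean of differences = 0.5250
Numerator Σ(Δx_t−Δx̄)(Δx_{t+1}−Δx̄) = -4.0831
Denominator Σ(Δx_t−Δx̄)² = 54.6350
r_1(Δx) = -4.0831 / 54.6350 = -0.075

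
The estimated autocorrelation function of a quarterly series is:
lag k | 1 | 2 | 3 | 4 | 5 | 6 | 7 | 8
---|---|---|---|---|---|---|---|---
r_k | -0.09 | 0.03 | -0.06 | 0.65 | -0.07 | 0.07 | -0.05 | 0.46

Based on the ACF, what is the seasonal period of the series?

4

The largest autocorrelation is r_4 = 0.65, with a weaker echo at lag 8 (0.46); the remaining lags stay at or below 0.07.
The dominant spike at lag 4 indicates a seasonal period of 4.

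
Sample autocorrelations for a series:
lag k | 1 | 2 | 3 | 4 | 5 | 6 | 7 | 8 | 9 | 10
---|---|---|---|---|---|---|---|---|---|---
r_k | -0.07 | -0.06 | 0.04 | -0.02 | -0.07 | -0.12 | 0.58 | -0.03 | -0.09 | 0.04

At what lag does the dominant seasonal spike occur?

The largest autocorrelation is r_7 = 0.58; the remaining lags stay at or below 0.04.
The dominant spike at lag 7 indicates a seasonal period of 7.

7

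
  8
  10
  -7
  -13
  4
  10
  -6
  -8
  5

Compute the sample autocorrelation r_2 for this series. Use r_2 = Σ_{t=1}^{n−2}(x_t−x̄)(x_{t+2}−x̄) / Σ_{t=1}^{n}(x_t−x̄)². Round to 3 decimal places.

Mean x̄ = (8 + 10 − 7 − 13 + 4 + 10 − 6 − 8 + 5)/9 = 0.3333
Σ(x_t−x̄)(x_{t+2}−x̄) = (-56.2222) + (-128.8889) + (-26.8889) + (-128.8889) + (-23.2222) + (-80.5556) + (-29.5556) = -474.2222
Denominator Σ(x_t−x̄)² = 622.0000
r_2 = -474.2222 / 622.0000 = -0.762

-0.762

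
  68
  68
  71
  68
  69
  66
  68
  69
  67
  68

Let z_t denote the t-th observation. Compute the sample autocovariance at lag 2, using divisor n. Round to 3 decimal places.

Mean z̄ = (68 + 68 + 71 + 68 + 69 + 66 + 68 + 69 + 67 + 68)/10 = 68.2000
Σ_{t=1}^{8}(z_t−z̄)(z_{t+2}−z̄) = 0.3200
γ_2 = 0.3200 / 10 = 0.032

0.032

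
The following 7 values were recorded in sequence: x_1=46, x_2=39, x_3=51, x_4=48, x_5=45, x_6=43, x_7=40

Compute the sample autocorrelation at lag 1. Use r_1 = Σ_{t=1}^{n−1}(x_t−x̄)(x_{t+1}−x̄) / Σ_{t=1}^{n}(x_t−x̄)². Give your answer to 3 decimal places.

Mean x̄ = (46 + 39 + 51 + 48 + 45 + 43 + 40)/7 = 44.5714
Numerator Σ_{t=1}^{6}(x_t−x̄)(x_{t+1}−x̄) = -13.7551
Denominator Σ(x_t−x̄)² = 109.7143
r_1 = -13.7551 / 109.7143 = -0.125

-0.125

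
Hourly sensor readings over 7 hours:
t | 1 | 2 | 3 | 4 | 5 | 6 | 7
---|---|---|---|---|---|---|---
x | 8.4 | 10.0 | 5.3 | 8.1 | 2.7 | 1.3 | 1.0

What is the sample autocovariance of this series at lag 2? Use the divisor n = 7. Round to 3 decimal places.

Mean x̄ = (8.4 + 10.0 + 5.3 + 8.1 + 2.7 + 1.3 + 1.0)/7 = 5.2571
Σ_{t=1}^{5}(x_t−x̄)(x_{t+2}−x̄) = 13.1449
γ_2 = 13.1449 / 7 = 1.878

1.878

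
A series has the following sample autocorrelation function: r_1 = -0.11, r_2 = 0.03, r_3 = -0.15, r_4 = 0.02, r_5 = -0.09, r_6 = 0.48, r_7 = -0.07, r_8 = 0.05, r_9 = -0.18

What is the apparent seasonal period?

The largest autocorrelation is r_6 = 0.48; the remaining lags stay at or below 0.05.
The dominant spike at lag 6 indicates a seasonal period of 6.

6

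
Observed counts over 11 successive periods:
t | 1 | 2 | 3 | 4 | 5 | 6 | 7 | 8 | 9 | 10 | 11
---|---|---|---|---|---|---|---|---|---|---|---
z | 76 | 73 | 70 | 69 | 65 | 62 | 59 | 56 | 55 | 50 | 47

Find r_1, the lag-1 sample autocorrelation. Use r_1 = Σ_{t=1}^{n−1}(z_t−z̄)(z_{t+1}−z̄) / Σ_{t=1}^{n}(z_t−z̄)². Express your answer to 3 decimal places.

0.713

Mean z̄ = (76 + 73 + 70 + 69 + 65 + 62 + 59 + 56 + 55 + 50 + 47)/11 = 62.0000
Numerator Σ_{t=1}^{10}(z_t−z̄)(z_{t+1}−z̄) = 643.0000
Denominator Σ(z_t−z̄)² = 902.0000
r_1 = 643.0000 / 902.0000 = 0.713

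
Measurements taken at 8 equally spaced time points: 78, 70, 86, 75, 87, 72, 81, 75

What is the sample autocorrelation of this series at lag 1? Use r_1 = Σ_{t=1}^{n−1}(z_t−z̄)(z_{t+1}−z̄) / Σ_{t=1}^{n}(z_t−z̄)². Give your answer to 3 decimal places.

Mean z̄ = (78 + 70 + 86 + 75 + 87 + 72 + 81 + 75)/8 = 78.0000
Deviations from mean: 0.0000, -8.0000, 8.0000, -3.0000, 9.0000, -6.0000, 3.0000, -3.0000
Σ(z_t−z̄)(z_{t+1}−z̄) = (0.0000) + (-64.0000) + (-24.0000) + (-27.0000) + (-54.0000) + (-18.0000) + (-9.0000) = -196.0000
Denominator Σ(z_t−z̄)² = 272.0000
r_1 = -196.0000 / 272.0000 = -0.721

-0.721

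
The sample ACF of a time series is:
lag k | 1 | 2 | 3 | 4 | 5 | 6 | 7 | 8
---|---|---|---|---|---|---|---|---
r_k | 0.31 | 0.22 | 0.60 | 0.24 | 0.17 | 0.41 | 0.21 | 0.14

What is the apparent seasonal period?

3

The largest autocorrelation is r_3 = 0.60, with a weaker echo at lag 6 (0.41); the remaining lags stay at or below 0.31. The elevated value at lag 1 (0.31), dropping to 0.22 at lag 2, reflects decaying short-term dependence rather than seasonality.
The dominant spike at lag 3 indicates a seasonal period of 3.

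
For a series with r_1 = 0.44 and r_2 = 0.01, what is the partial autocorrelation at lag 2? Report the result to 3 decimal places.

-0.228

φ_{22} = (r_2 − r_1²) / (1 − r_1²)
r_1² = (0.44)² = 0.1936
Numerator = 0.01 − 0.1936 = -0.1836; denominator = 1 − 0.1936 = 0.8064
φ_{22} = -0.1836 / 0.8064 = -0.228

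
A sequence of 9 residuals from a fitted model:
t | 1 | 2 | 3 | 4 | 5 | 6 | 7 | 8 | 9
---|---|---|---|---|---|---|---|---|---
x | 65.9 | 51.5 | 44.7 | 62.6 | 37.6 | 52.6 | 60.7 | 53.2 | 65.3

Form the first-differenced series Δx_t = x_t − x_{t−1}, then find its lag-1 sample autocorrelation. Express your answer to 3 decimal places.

First differences Δx: -14.4, -6.8, 17.9, -25.0, 15.0, 8.1, -7.5, 12.1
Mean of differences = -0.0750
Numerator Σ(Δx_t−Δx̄)(Δx_{t+1}−Δx̄) = -876.1781
Denominator Σ(Δx_t−Δx̄)² = 1692.2350
r_1(Δx) = -876.1781 / 1692.2350 = -0.518

-0.518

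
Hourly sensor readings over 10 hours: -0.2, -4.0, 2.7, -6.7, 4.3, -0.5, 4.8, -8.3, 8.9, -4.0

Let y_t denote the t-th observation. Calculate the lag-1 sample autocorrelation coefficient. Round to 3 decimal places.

-0.770

Mean ȳ = (-0.2 − 4.0 + 2.7 − 6.7 + 4.3 − 0.5 + 4.8 − 8.3 + 8.9 − 4.0)/10 = -0.3000
Numerator Σ_{t=1}^{9}(y_t−ȳ)(y_{t+1}−ȳ) = -210.4900
Denominator Σ(y_t−ȳ)² = 273.2000
r_1 = -210.4900 / 273.2000 = -0.770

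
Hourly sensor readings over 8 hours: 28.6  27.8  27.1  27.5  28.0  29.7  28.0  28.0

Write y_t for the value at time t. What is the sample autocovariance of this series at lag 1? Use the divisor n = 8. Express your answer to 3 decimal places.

0.062

Mean ȳ = (28.6 + 27.8 + 27.1 + 27.5 + 28.0 + 29.7 + 28.0 + 28.0)/8 = 28.0875
Deviations: 0.5125, -0.2875, -0.9875, -0.5875, -0.0875, 1.6125, -0.0875, -0.0875
Σ_{t=1}^{7}(y_t−ȳ)(y_{t+1}−ȳ) = 0.4936
γ_1 = 0.4936 / 8 = 0.062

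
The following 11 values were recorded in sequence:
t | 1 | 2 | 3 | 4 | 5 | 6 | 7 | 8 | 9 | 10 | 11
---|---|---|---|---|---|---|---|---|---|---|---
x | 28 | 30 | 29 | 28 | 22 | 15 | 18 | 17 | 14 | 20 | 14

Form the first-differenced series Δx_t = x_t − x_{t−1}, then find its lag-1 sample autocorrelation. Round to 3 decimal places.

-0.271

First differences Δx: 2, -1, -1, -6, -7, 3, -1, -3, 6, -6
Mean of differences = -1.4000
Numerator Σ(Δx_t−Δx̄)(Δx_{t+1}−Δx̄) = -43.9600
Denominator Σ(Δx_t−Δx̄)² = 162.4000
r_1(Δx) = -43.9600 / 162.4000 = -0.271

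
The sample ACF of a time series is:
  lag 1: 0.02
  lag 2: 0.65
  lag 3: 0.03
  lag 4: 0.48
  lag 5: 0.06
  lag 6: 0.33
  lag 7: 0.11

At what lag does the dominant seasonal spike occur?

The largest autocorrelation is r_2 = 0.65, with weaker echoes at lags 4 (0.48) and 6 (0.33); the remaining lags stay at or below 0.11.
The dominant spike at lag 2 indicates a seasonal period of 2.

2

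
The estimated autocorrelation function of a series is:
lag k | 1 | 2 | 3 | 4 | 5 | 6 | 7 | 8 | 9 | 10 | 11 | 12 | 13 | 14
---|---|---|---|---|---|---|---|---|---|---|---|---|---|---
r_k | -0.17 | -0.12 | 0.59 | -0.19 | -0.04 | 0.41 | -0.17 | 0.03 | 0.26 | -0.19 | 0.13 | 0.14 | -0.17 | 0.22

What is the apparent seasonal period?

The largest autocorrelation is r_3 = 0.59, with weaker echoes at lags 6 (0.41) and 9 (0.26); the remaining lags stay at or below 0.22.
The dominant spike at lag 3 indicates a seasonal period of 3.

3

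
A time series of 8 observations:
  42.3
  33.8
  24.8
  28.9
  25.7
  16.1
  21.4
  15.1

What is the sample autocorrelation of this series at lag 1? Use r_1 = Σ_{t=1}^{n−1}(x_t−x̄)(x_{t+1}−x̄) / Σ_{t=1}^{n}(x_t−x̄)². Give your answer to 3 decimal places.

0.369

Mean x̄ = (42.3 + 33.8 + 24.8 + 28.9 + 25.7 + 16.1 + 21.4 + 15.1)/8 = 26.0125
Deviations from mean: 16.2875, 7.7875, -1.2125, 2.8875, -0.3125, -9.9125, -4.6125, -10.9125
Σ(x_t−x̄)(x_{t+1}−x̄) = (126.8389) + (-9.4423) + (-3.5011) + (-0.9023) + (3.0977) + (45.7214) + (50.3339) = 212.1461
Denominator Σ(x_t−x̄)² = 574.4488
r_1 = 212.1461 / 574.4488 = 0.369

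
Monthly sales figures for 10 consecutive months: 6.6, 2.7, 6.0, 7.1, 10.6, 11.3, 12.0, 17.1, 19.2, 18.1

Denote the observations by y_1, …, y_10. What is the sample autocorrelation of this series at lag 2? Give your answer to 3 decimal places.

0.381

Mean ȳ = (6.6 + 2.7 + 6.0 + 7.1 + 10.6 + 11.3 + 12.0 + 17.1 + 19.2 + 18.1)/10 = 11.0700
Numerator Σ_{t=1}^{8}(y_t−ȳ)(y_{t+2}−ȳ) = 108.2632
Denominator Σ(y_t−ȳ)² = 284.5210
r_2 = 108.2632 / 284.5210 = 0.381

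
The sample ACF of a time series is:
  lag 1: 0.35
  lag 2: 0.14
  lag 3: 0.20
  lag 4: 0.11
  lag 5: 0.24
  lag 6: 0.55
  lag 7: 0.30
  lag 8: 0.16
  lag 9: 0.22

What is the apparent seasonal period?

6

The largest autocorrelation is r_6 = 0.55; the remaining lags stay at or below 0.35. The elevated value at lag 1 (0.35), dropping to 0.14 at lag 2, reflects decaying short-term dependence rather than seasonality.
The dominant spike at lag 6 indicates a seasonal period of 6.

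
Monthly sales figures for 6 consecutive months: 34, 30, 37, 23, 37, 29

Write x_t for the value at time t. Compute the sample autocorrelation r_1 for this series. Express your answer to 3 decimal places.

-0.811

Mean x̄ = (34 + 30 + 37 + 23 + 37 + 29)/6 = 31.6667
Deviations from mean: 2.3333, -1.6667, 5.3333, -8.6667, 5.3333, -2.6667
Numerator Σ_{t=1}^{5}(x_t−x̄)(x_{t+1}−x̄) = -119.4444
Denominator Σ(x_t−x̄)² = 147.3333
r_1 = -119.4444 / 147.3333 = -0.811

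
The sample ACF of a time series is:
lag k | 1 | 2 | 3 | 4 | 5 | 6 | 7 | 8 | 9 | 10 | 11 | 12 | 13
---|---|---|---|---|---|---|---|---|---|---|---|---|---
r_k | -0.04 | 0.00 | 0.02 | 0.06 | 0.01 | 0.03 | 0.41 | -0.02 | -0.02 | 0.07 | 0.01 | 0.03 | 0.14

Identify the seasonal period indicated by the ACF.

The largest autocorrelation is r_7 = 0.41; the remaining lags stay at or below 0.14.
The dominant spike at lag 7 indicates a seasonal period of 7.

7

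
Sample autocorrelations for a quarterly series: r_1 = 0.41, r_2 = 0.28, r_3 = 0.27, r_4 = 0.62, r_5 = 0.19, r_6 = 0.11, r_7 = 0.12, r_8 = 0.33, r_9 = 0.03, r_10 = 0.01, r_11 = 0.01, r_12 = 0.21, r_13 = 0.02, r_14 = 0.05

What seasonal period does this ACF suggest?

4

The largest autocorrelation is r_4 = 0.62; the remaining lags stay at or below 0.41. The elevated value at lag 1 (0.41), dropping to 0.28 at lag 2, reflects decaying short-term dependence rather than seasonality.
The dominant spike at lag 4 indicates a seasonal period of 4.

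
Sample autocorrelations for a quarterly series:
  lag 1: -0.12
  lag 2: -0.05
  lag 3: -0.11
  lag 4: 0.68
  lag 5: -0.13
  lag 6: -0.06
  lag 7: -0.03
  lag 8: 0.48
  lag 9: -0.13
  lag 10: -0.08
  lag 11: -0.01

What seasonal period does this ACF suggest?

4

The largest autocorrelation is r_4 = 0.68, with a weaker echo at lag 8 (0.48); the remaining lags stay at or below -0.01.
The dominant spike at lag 4 indicates a seasonal period of 4.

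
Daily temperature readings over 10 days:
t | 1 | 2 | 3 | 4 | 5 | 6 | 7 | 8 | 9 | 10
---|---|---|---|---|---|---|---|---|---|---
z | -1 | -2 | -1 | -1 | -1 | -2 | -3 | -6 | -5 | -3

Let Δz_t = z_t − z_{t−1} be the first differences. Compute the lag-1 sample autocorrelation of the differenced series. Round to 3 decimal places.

0.073

First differences Δz: -1, 1, 0, 0, -1, -1, -3, 1, 2
Mean of differences = -0.2222
Numerator Σ(Δz_t−Δz̄)(Δz_{t+1}−Δz̄) = 1.2840
Denominator Σ(Δz_t−Δz̄)² = 17.5556
r_1(Δz) = 1.2840 / 17.5556 = 0.073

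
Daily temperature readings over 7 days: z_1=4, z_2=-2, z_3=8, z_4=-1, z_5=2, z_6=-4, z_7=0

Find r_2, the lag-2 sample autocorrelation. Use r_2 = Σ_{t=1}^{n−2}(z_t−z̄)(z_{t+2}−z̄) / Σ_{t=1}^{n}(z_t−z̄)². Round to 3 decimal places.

0.439

Mean z̄ = (4 − 2 + 8 − 1 + 2 − 4 + 0)/7 = 1.0000
Numerator Σ_{t=1}^{5}(z_t−z̄)(z_{t+2}−z̄) = 43.0000
Denominator Σ(z_t−z̄)² = 98.0000
r_2 = 43.0000 / 98.0000 = 0.439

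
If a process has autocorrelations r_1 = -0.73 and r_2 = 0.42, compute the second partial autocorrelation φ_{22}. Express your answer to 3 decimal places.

-0.242

φ_{22} = (r_2 − r_1²) / (1 − r_1²)
r_1² = (-0.73)² = 0.5329
Numerator = 0.42 − 0.5329 = -0.1129; denominator = 1 − 0.5329 = 0.4671
φ_{22} = -0.1129 / 0.4671 = -0.242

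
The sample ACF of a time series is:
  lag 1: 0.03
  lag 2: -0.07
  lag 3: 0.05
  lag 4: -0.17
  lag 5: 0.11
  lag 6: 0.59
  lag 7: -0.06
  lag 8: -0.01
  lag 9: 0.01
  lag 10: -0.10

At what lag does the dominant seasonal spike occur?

6

The largest autocorrelation is r_6 = 0.59; the remaining lags stay at or below 0.11.
The dominant spike at lag 6 indicates a seasonal period of 6.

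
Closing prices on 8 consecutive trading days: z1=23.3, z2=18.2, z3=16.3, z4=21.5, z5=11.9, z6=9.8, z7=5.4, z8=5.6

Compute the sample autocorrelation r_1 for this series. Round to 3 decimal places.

0.504

Mean z̄ = (23.3 + 18.2 + 16.3 + 21.5 + 11.9 + 9.8 + 5.4 + 5.6)/8 = 14.0000
Deviations from mean: 9.3000, 4.2000, 2.3000, 7.5000, -2.1000, -4.2000, -8.6000, -8.4000
Σ(z_t−z̄)(z_{t+1}−z̄) = (39.0600) + (9.6600) + (17.2500) + (-15.7500) + (8.8200) + (36.1200) + (72.2400) = 167.4000
Denominator Σ(z_t−z̄)² = 332.2400
r_1 = 167.4000 / 332.2400 = 0.504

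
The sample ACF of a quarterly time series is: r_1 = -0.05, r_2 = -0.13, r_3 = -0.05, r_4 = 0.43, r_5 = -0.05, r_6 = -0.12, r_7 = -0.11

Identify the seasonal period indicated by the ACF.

4

The largest autocorrelation is r_4 = 0.43; the remaining lags stay at or below -0.05.
The dominant spike at lag 4 indicates a seasonal period of 4.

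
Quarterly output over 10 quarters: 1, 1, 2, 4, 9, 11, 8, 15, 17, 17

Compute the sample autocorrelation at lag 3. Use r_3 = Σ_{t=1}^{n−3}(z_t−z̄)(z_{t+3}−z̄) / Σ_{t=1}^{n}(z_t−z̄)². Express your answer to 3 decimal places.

0.098

Mean z̄ = (1 + 1 + 2 + 4 + 9 + 11 + 8 + 15 + 17 + 17)/10 = 8.5000
Σ(z_t−z̄)(z_{t+3}−z̄) = (33.7500) + (-3.7500) + (-16.2500) + (2.2500) + (3.2500) + (21.2500) + (-4.2500) = 36.2500
Denominator Σ(z_t−z̄)² = 368.5000
r_3 = 36.2500 / 368.5000 = 0.098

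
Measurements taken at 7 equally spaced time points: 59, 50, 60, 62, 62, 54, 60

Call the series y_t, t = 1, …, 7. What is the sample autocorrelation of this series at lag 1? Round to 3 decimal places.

-0.196

Mean ȳ = (59 + 50 + 60 + 62 + 62 + 54 + 60)/7 = 58.1429
Deviations from mean: 0.8571, -8.1429, 1.8571, 3.8571, 3.8571, -4.1429, 1.8571
Σ(y_t−ȳ)(y_{t+1}−ȳ) = (-6.9796) + (-15.1224) + (7.1633) + (14.8776) + (-15.9796) + (-7.6939) = -23.7347
Denominator Σ(y_t−ȳ)² = 120.8571
r_1 = -23.7347 / 120.8571 = -0.196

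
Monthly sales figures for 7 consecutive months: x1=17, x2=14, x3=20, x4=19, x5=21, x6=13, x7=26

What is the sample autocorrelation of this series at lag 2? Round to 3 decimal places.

Mean x̄ = (17 + 14 + 20 + 19 + 21 + 13 + 26)/7 = 18.5714
Deviations from mean: -1.5714, -4.5714, 1.4286, 0.4286, 2.4286, -5.5714, 7.4286
Numerator Σ_{t=1}^{5}(x_t−x̄)(x_{t+2}−x̄) = 14.9184
Denominator Σ(x_t−x̄)² = 117.7143
r_2 = 14.9184 / 117.7143 = 0.127

0.127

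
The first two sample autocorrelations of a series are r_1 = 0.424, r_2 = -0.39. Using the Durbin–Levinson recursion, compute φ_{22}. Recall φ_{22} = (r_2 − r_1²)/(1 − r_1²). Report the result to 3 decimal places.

φ_{22} = (r_2 − r_1²) / (1 − r_1²)
r_1² = (0.424)² = 0.179776
Numerator = -0.39 − 0.1798 = -0.5698; denominator = 1 − 0.1798 = 0.8202
φ_{22} = -0.5698 / 0.8202 = -0.695

-0.695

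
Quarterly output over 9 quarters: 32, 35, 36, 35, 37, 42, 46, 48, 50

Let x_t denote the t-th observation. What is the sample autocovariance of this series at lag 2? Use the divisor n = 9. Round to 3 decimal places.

Mean x̄ = (32 + 35 + 36 + 35 + 37 + 42 + 46 + 48 + 50)/9 = 40.1111
Σ_{t=1}^{7}(x_t−x̄)(x_{t+2}−x̄) = 117.4198
γ_2 = 117.4198 / 9 = 13.047

13.047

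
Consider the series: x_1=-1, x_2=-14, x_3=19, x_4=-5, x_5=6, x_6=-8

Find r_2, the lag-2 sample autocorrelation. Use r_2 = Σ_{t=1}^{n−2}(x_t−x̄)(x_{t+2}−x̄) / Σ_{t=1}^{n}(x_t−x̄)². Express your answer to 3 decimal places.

Mean x̄ = (-1 − 14 + 19 − 5 + 6 − 8)/6 = -0.5000
Deviations from mean: -0.5000, -13.5000, 19.5000, -4.5000, 6.5000, -7.5000
Numerator Σ_{t=1}^{4}(x_t−x̄)(x_{t+2}−x̄) = 211.5000
Denominator Σ(x_t−x̄)² = 681.5000
r_2 = 211.5000 / 681.5000 = 0.310

0.310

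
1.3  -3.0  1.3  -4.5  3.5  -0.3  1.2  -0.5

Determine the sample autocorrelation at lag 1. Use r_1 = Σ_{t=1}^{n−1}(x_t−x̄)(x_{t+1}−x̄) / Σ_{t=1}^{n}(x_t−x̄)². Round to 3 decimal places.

-0.680

Mean x̄ = (1.3 − 3.0 + 1.3 − 4.5 + 3.5 − 0.3 + 1.2 − 0.5)/8 = -0.1250
Σ(x_t−x̄)(x_{t+1}−x̄) = (-4.0969) + (-4.0969) + (-6.2344) + (-15.8594) + (-0.6344) + (-0.2319) + (-0.4969) = -31.6506
Denominator Σ(x_t−x̄)² = 46.5350
r_1 = -31.6506 / 46.5350 = -0.680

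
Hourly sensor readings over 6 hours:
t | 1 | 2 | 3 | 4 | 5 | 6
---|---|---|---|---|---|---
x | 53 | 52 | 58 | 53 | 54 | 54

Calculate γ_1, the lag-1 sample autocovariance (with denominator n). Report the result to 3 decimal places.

Mean x̄ = (53 + 52 + 58 + 53 + 54 + 54)/6 = 54.0000
Deviations: -1.0000, -2.0000, 4.0000, -1.0000, 0.0000, 0.0000
Σ_{t=1}^{5}(x_t−x̄)(x_{t+1}−x̄) = -10.0000
γ_1 = -10.0000 / 6 = -1.667

-1.667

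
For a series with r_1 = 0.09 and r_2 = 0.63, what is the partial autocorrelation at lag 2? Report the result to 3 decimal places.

φ_{22} = (r_2 − r_1²) / (1 − r_1²)
r_1² = (0.09)² = 0.0081
Numerator = 0.63 − 0.0081 = 0.6219; denominator = 1 − 0.0081 = 0.9919
φ_{22} = 0.6219 / 0.9919 = 0.627

0.627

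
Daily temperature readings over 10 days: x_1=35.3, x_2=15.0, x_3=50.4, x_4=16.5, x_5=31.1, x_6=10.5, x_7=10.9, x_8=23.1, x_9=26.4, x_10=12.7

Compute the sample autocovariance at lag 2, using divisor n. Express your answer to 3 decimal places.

Mean x̄ = (35.3 + 15.0 + 50.4 + 16.5 + 31.1 + 10.5 + 10.9 + 23.1 + 26.4 + 12.7)/10 = 23.1900
Σ_{t=1}^{8}(x_t−x̄)(x_{t+2}−x̄) = 549.8528
γ_2 = 549.8528 / 10 = 54.985

54.985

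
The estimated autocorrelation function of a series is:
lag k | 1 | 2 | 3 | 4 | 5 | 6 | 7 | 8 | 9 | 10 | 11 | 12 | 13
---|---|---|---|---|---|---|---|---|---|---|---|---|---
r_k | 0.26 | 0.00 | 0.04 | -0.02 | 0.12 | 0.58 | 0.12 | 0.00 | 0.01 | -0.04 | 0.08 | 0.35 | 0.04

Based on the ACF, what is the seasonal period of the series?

6

The largest autocorrelation is r_6 = 0.58, with a weaker echo at lag 12 (0.35); the remaining lags stay at or below 0.26. The elevated value at lag 1 (0.26), dropping to 0.00 at lag 2, reflects decaying short-term dependence rather than seasonality.
The dominant spike at lag 6 indicates a seasonal period of 6.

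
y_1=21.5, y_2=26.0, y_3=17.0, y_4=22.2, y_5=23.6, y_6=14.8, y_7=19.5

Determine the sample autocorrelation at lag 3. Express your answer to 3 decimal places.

Mean ȳ = (21.5 + 26.0 + 17.0 + 22.2 + 23.6 + 14.8 + 19.5)/7 = 20.6571
Σ(y_t−ȳ)(y_{t+3}−ȳ) = (1.3004) + (15.7233) + (21.4204) + (-1.7853) = 36.6588
Denominator Σ(y_t−ȳ)² = 89.3171
r_3 = 36.6588 / 89.3171 = 0.410

0.410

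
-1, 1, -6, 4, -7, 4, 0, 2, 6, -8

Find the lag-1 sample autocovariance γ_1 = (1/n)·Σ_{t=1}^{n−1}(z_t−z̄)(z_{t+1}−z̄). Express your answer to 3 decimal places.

-12.125

Mean z̄ = (-1 + 1 − 6 + 4 − 7 + 4 + 0 + 2 + 6 − 8)/10 = -0.5000
Σ_{t=1}^{9}(z_t−z̄)(z_{t+1}−z̄) = -121.2500
γ_1 = -121.2500 / 10 = -12.125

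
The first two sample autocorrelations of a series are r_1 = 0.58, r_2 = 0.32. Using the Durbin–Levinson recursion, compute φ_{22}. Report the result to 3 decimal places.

-0.025

φ_{22} = (r_2 − r_1²) / (1 − r_1²)
r_1² = (0.58)² = 0.3364
Numerator = 0.32 − 0.3364 = -0.0164; denominator = 1 − 0.3364 = 0.6636
φ_{22} = -0.0164 / 0.6636 = -0.025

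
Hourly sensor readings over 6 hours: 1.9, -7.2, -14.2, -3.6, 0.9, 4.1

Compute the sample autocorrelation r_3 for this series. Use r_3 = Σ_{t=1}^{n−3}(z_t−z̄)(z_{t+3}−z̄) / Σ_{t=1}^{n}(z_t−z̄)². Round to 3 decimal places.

-0.424

Mean z̄ = (1.9 − 7.2 − 14.2 − 3.6 + 0.9 + 4.1)/6 = -3.0167
Deviations from mean: 4.9167, -4.1833, -11.1833, -0.5833, 3.9167, 7.1167
Σ(z_t−z̄)(z_{t+3}−z̄) = (-2.8681) + (-16.3847) + (-79.5881) = -98.8408
Denominator Σ(z_t−z̄)² = 233.0683
r_3 = -98.8408 / 233.0683 = -0.424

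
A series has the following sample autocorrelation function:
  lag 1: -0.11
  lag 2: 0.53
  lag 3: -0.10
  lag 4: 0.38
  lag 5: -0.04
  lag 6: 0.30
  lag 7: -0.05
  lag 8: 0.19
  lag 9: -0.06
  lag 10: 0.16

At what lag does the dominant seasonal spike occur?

The largest autocorrelation is r_2 = 0.53, with weaker echoes at lags 4 (0.38), 6 (0.30), 8 (0.19) and 10 (0.16); the remaining lags stay at or below -0.04.
The dominant spike at lag 2 indicates a seasonal period of 2.

2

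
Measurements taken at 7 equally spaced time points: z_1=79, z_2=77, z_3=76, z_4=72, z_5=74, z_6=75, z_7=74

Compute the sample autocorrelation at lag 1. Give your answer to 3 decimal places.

Mean z̄ = (79 + 77 + 76 + 72 + 74 + 75 + 74)/7 = 75.2857
Deviations from mean: 3.7143, 1.7143, 0.7143, -3.2857, -1.2857, -0.2857, -1.2857
Σ(z_t−z̄)(z_{t+1}−z̄) = (6.3673) + (1.2245) + (-2.3469) + (4.2245) + (0.3673) + (0.3673) = 10.2041
Denominator Σ(z_t−z̄)² = 31.4286
r_1 = 10.2041 / 31.4286 = 0.325

0.325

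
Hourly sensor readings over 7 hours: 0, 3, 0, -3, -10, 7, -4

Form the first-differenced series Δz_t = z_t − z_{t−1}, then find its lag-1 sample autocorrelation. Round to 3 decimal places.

First differences Δz: 3, -3, -3, -7, 17, -11
Mean of differences = -0.6667
Numerator Σ(Δz_t−Δz̄)(Δz_{t+1}−Δz̄) = -282.7778
Denominator Σ(Δz_t−Δz̄)² = 483.3333
r_1(Δz) = -282.7778 / 483.3333 = -0.585

-0.585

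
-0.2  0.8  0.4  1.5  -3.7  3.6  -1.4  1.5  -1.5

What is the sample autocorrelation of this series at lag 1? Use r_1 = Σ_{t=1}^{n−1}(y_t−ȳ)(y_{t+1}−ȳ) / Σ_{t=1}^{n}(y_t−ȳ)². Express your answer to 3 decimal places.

Mean ȳ = (-0.2 + 0.8 + 0.4 + 1.5 − 3.7 + 3.6 − 1.4 + 1.5 − 1.5)/9 = 0.1111
Numerator Σ_{t=1}^{8}(y_t−ȳ)(y_{t+1}−ȳ) = -27.8123
Denominator Σ(y_t−ȳ)² = 36.0889
r_1 = -27.8123 / 36.0889 = -0.771

-0.771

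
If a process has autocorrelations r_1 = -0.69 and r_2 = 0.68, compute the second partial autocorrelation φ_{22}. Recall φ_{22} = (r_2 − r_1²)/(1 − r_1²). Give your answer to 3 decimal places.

φ_{22} = (r_2 − r_1²) / (1 − r_1²)
r_1² = (-0.69)² = 0.4761
Numerator = 0.68 − 0.4761 = 0.2039; denominator = 1 − 0.4761 = 0.5239
φ_{22} = 0.2039 / 0.5239 = 0.389

0.389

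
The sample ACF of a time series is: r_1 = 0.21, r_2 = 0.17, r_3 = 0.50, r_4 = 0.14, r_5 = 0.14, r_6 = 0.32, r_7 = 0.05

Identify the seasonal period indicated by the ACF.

The largest autocorrelation is r_3 = 0.50, with a weaker echo at lag 6 (0.32); the remaining lags stay at or below 0.21. The elevated value at lag 1 (0.21), dropping to 0.17 at lag 2, reflects decaying short-term dependence rather than seasonality.
The dominant spike at lag 3 indicates a seasonal period of 3.

3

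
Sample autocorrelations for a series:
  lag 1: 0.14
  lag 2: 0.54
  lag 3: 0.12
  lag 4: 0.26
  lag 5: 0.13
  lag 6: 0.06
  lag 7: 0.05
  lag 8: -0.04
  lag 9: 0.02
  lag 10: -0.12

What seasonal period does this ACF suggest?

2

The largest autocorrelation is r_2 = 0.54, with a weaker echo at lag 4 (0.26); the remaining lags stay at or below 0.14.
The dominant spike at lag 2 indicates a seasonal period of 2.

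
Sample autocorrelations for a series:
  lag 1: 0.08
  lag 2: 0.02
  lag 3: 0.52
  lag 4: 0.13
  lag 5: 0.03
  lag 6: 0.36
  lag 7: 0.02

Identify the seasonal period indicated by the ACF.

The largest autocorrelation is r_3 = 0.52, with a weaker echo at lag 6 (0.36); the remaining lags stay at or below 0.13.
The dominant spike at lag 3 indicates a seasonal period of 3.

3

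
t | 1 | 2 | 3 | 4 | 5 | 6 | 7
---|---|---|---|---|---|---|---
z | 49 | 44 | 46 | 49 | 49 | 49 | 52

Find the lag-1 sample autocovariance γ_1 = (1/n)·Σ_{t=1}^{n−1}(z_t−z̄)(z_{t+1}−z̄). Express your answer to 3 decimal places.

1.254

Mean z̄ = (49 + 44 + 46 + 49 + 49 + 49 + 52)/7 = 48.2857
Σ_{t=1}^{6}(z_t−z̄)(z_{t+1}−z̄) = 8.7755
γ_1 = 8.7755 / 7 = 1.254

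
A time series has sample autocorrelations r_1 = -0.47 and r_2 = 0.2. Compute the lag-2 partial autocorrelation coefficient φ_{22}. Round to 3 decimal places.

φ_{22} = (r_2 − r_1²) / (1 − r_1²)
r_1² = (-0.47)² = 0.2209
Numerator = 0.2 − 0.2209 = -0.0209; denominator = 1 − 0.2209 = 0.7791
φ_{22} = -0.0209 / 0.7791 = -0.027

-0.027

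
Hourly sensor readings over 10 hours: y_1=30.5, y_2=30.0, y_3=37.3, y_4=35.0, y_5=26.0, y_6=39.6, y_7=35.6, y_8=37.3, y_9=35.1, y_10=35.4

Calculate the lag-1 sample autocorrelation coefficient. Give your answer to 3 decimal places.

-0.198

Mean ȳ = (30.5 + 30.0 + 37.3 + 35.0 + 26.0 + 39.6 + 35.6 + 37.3 + 35.1 + 35.4)/10 = 34.1800
Numerator Σ_{t=1}^{9}(y_t−ȳ)(y_{t+1}−ȳ) = -30.0244
Denominator Σ(y_t−ȳ)² = 151.7960
r_1 = -30.0244 / 151.7960 = -0.198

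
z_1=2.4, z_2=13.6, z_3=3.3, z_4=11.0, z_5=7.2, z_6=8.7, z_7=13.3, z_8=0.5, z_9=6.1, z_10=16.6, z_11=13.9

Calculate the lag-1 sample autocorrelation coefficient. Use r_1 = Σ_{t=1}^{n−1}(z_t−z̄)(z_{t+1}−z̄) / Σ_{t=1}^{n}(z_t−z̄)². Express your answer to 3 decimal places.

Mean z̄ = (2.4 + 13.6 + 3.3 + 11.0 + 7.2 + 8.7 + 13.3 + 0.5 + 6.1 + 16.6 + 13.9)/11 = 8.7818
Numerator Σ_{t=1}^{10}(z_t−z̄)(z_{t+1}−z̄) = -69.2303
Denominator Σ(z_t−z̄)² = 284.9364
r_1 = -69.2303 / 284.9364 = -0.243

-0.243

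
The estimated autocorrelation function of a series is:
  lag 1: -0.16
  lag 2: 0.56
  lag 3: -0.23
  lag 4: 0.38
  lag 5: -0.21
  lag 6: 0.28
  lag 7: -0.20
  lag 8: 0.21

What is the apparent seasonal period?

2

The largest autocorrelation is r_2 = 0.56, with weaker echoes at lags 4 (0.38), 6 (0.28) and 8 (0.21); the remaining lags stay at or below -0.16.
The dominant spike at lag 2 indicates a seasonal period of 2.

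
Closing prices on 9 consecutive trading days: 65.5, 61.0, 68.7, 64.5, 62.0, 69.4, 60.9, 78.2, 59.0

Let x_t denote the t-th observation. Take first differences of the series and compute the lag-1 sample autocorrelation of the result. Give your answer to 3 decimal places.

First differences Δx: -4.5, 7.7, -4.2, -2.5, 7.4, -8.5, 17.3, -19.2
Mean of differences = -0.8125
Numerator Σ(Δx_t−Δx̄)(Δx_{t+1}−Δx̄) = -603.7852
Denominator Σ(Δx_t−Δx̄)² = 893.0888
r_1(Δx) = -603.7852 / 893.0888 = -0.676

-0.676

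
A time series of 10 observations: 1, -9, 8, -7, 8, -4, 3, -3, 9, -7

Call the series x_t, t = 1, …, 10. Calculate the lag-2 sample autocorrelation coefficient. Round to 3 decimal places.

0.585

Mean x̄ = (1 − 9 + 8 − 7 + 8 − 4 + 3 − 3 + 9 − 7)/10 = -0.1000
Numerator Σ_{t=1}^{8}(x_t−x̄)(x_{t+2}−x̄) = 247.4800
Denominator Σ(x_t−x̄)² = 422.9000
r_2 = 247.4800 / 422.9000 = 0.585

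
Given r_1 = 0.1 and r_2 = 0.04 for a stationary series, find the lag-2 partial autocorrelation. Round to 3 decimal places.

φ_{22} = (r_2 − r_1²) / (1 − r_1²)
r_1² = (0.1)² = 0.01
Numerator = 0.04 − 0.0100 = 0.0300; denominator = 1 − 0.0100 = 0.9900
φ_{22} = 0.0300 / 0.9900 = 0.030

0.030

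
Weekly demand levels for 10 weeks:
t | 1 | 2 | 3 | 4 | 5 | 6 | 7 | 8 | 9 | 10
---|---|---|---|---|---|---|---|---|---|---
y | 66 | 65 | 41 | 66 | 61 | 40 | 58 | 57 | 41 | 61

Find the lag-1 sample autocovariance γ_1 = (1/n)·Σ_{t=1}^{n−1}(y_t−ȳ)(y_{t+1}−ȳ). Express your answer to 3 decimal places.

-35.276

Mean ȳ = (66 + 65 + 41 + 66 + 61 + 40 + 58 + 57 + 41 + 61)/10 = 55.6000
Σ_{t=1}^{9}(y_t−ȳ)(y_{t+1}−ȳ) = -352.7600
γ_1 = -352.7600 / 10 = -35.276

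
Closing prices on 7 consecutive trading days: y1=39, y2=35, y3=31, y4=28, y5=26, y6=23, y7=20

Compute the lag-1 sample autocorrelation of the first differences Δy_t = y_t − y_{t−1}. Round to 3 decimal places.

First differences Δy: -4, -4, -3, -2, -3, -3
Mean of differences = -3.1667
Numerator Σ(Δy_t−Δȳ)(Δy_{t+1}−Δȳ) = 0.9722
Denominator Σ(Δy_t−Δȳ)² = 2.8333
r_1(Δy) = 0.9722 / 2.8333 = 0.343

0.343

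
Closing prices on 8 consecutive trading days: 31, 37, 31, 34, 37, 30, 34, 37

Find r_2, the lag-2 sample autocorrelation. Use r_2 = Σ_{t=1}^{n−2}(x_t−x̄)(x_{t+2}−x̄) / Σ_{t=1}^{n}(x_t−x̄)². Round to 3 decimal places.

Mean x̄ = (31 + 37 + 31 + 34 + 37 + 30 + 34 + 37)/8 = 33.8750
Deviations from mean: -2.8750, 3.1250, -2.8750, 0.1250, 3.1250, -3.8750, 0.1250, 3.1250
Numerator Σ_{t=1}^{6}(x_t−x̄)(x_{t+2}−x̄) = -12.5313
Denominator Σ(x_t−x̄)² = 60.8750
r_2 = -12.5313 / 60.8750 = -0.206

-0.206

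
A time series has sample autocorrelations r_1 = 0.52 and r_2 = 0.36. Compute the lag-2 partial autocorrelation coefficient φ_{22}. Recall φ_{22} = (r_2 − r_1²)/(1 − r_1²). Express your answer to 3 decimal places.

φ_{22} = (r_2 − r_1²) / (1 − r_1²)
r_1² = (0.52)² = 0.2704
Numerator = 0.36 − 0.2704 = 0.0896; denominator = 1 − 0.2704 = 0.7296
φ_{22} = 0.0896 / 0.7296 = 0.123

0.123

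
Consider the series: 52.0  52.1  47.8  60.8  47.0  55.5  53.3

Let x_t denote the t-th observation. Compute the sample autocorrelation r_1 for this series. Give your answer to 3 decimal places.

Mean x̄ = (52.0 + 52.1 + 47.8 + 60.8 + 47.0 + 55.5 + 53.3)/7 = 52.6429
Σ(x_t−x̄)(x_{t+1}−x̄) = (0.3490) + (2.6290) + (-39.5039) + (-46.0296) + (-16.1224) + (1.8776) = -96.8004
Denominator Σ(x_t−x̄)² = 131.1371
r_1 = -96.8004 / 131.1371 = -0.738

-0.738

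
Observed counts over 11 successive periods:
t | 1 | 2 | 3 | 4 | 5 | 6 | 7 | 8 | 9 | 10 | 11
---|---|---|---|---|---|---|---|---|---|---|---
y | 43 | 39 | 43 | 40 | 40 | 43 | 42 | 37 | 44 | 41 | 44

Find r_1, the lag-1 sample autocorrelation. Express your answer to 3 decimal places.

Mean ȳ = (43 + 39 + 43 + 40 + 40 + 43 + 42 + 37 + 44 + 41 + 44)/11 = 41.4545
Numerator Σ_{t=1}^{10}(y_t−ȳ)(y_{t+1}−ȳ) = -25.2066
Denominator Σ(y_t−ȳ)² = 50.7273
r_1 = -25.2066 / 50.7273 = -0.497

-0.497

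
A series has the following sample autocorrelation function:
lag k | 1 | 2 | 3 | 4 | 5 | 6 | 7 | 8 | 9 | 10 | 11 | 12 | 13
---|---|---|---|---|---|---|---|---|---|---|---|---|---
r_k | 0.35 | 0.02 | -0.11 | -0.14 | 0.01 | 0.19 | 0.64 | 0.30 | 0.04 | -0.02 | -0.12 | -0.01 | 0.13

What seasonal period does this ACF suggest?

7

The largest autocorrelation is r_7 = 0.64; the remaining lags stay at or below 0.35. The elevated value at lag 1 (0.35), dropping to 0.02 at lag 2, reflects decaying short-term dependence rather than seasonality.
The dominant spike at lag 7 indicates a seasonal period of 7.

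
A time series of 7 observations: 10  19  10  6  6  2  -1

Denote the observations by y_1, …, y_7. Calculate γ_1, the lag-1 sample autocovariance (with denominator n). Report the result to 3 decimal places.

Mean ȳ = (10 + 19 + 10 + 6 + 6 + 2 − 1)/7 = 7.4286
Σ_{t=1}^{6}(y_t−ȳ)(y_{t+1}−ȳ) = 111.3878
γ_1 = 111.3878 / 7 = 15.913

15.913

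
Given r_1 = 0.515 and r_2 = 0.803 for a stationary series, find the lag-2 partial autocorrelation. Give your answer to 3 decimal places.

φ_{22} = (r_2 − r_1²) / (1 − r_1²)
r_1² = (0.515)² = 0.265225
Numerator = 0.803 − 0.2652 = 0.5378; denominator = 1 − 0.2652 = 0.7348
φ_{22} = 0.5378 / 0.7348 = 0.732

0.732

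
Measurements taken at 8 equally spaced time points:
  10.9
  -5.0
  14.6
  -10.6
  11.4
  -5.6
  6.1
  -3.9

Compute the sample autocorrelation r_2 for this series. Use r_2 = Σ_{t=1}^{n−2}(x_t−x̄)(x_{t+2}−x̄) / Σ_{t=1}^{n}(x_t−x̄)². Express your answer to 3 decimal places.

Mean x̄ = (10.9 − 5.0 + 14.6 − 10.6 + 11.4 − 5.6 + 6.1 − 3.9)/8 = 2.2375
Deviations from mean: 8.6625, -7.2375, 12.3625, -12.8375, 9.1625, -7.8375, 3.8625, -6.1375
Numerator Σ_{t=1}^{6}(x_t−x̄)(x_{t+2}−x̄) = 497.3797
Denominator Σ(x_t−x̄)² = 643.0188
r_2 = 497.3797 / 643.0188 = 0.774

0.774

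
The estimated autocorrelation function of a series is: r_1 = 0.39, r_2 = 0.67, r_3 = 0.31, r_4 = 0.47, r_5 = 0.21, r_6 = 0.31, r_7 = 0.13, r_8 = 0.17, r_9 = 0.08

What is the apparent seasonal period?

The largest autocorrelation is r_2 = 0.67, with a weaker echo at lag 4 (0.47); the remaining lags stay at or below 0.39.
The dominant spike at lag 2 indicates a seasonal period of 2.

2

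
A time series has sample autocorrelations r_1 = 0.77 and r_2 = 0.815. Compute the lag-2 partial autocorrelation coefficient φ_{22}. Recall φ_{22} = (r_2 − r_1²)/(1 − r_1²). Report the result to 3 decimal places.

φ_{22} = (r_2 − r_1²) / (1 − r_1²)
r_1² = (0.77)² = 0.5929
Numerator = 0.815 − 0.5929 = 0.2221; denominator = 1 − 0.5929 = 0.4071
φ_{22} = 0.2221 / 0.4071 = 0.546

0.546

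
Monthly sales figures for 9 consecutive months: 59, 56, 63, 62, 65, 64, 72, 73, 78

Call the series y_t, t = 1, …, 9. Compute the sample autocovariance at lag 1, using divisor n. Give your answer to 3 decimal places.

Mean ȳ = (59 + 56 + 63 + 62 + 65 + 64 + 72 + 73 + 78)/9 = 65.7778
Σ_{t=1}^{8}(y_t−ȳ)(y_{t+1}−ȳ) = 230.3951
γ_1 = 230.3951 / 9 = 25.599

25.599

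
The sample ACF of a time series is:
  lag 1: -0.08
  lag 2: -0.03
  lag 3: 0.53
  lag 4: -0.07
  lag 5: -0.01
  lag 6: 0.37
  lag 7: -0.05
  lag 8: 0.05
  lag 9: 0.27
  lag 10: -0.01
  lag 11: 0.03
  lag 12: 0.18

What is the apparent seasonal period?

The largest autocorrelation is r_3 = 0.53, with weaker echoes at lags 6 (0.37), 9 (0.27) and 12 (0.18); the remaining lags stay at or below 0.05.
The dominant spike at lag 3 indicates a seasonal period of 3.

3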